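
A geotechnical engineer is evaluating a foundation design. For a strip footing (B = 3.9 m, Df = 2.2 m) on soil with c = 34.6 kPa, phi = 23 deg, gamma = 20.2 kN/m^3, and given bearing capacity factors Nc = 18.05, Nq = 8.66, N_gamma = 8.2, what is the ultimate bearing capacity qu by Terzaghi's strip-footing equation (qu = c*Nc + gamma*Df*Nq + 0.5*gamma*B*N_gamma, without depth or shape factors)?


Compute qu = c*Nc + gamma*Df*Nq + 0.5*gamma*B*N_gamma
Term 1: 34.6 * 18.05 = 624.53
Term 2: 20.2 * 2.2 * 8.66 = 384.8504
Term 3: 0.5 * 20.2 * 3.9 * 8.2 = 322.998
qu = 624.53 + 384.8504 + 322.998
qu = 1332.38 kPa


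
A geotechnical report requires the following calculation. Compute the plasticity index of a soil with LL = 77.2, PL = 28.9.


Result: 48.3

Derivation:
Using PI = LL - PL
PI = 77.2 - 28.9
PI = 48.3


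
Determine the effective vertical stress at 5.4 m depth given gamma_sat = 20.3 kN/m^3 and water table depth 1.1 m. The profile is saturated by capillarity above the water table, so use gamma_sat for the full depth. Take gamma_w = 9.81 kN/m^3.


Total stress = gamma_sat * depth
sigma = 20.3 * 5.4 = 109.62 kPa
Pore water pressure u = gamma_w * (depth - d_wt)
u = 9.81 * (5.4 - 1.1) = 42.183 kPa
Effective stress = sigma - u
sigma' = 109.62 - 42.183 = 67.44 kPa


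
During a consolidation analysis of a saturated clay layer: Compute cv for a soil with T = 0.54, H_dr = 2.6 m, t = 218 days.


Using cv = T * H_dr^2 / t
H_dr^2 = 2.6^2 = 6.76
cv = 0.54 * 6.76 / 218
cv = 0.01674 m^2/day


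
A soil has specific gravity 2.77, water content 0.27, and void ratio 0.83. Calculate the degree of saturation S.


Result: 0.9011

Derivation:
Using S = Gs * w / e
S = 2.77 * 0.27 / 0.83
S = 0.9011


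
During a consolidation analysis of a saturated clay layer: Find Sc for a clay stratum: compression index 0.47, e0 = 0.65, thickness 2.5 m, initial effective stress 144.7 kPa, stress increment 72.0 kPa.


Using Sc = Cc * H / (1 + e0) * log10((sigma0 + delta_sigma) / sigma0)
Stress ratio = (144.7 + 72.0) / 144.7 = 1.49758
log10(1.49758) = 0.17539
Cc * H / (1 + e0) = 0.47 * 2.5 / (1 + 0.65) = 0.712121
Sc = 0.712121 * 0.17539
Sc = 0.1249 m


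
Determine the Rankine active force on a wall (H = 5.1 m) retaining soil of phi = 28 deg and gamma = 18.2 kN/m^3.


Compute active earth pressure coefficient:
Ka = tan^2(45 - phi/2) = tan^2(31.0) = 0.361033
Compute active force:
Pa = 0.5 * Ka * gamma * H^2
Pa = 0.5 * 0.361033 * 18.2 * 5.1^2
Pa = 85.45 kN/m


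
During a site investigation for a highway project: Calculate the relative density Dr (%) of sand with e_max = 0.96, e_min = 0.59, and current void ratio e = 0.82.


Result: 37.84 %

Derivation:
Using Dr = (e_max - e) / (e_max - e_min) * 100
e_max - e = 0.96 - 0.82 = 0.14
e_max - e_min = 0.96 - 0.59 = 0.37
Dr = 0.14 / 0.37 * 100
Dr = 37.84 %


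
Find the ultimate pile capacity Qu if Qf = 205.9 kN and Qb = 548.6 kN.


Result: 754.5 kN

Derivation:
Using Qu = Qf + Qb
Qu = 205.9 + 548.6
Qu = 754.5 kN


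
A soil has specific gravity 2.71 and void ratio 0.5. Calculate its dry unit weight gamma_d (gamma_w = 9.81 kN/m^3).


Using gamma_d = Gs * gamma_w / (1 + e)
gamma_d = 2.71 * 9.81 / (1 + 0.5)
gamma_d = 2.71 * 9.81 / 1.5
gamma_d = 17.723 kN/m^3


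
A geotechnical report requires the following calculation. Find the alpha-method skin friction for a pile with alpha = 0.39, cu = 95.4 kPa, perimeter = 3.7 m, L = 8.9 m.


Using Qs = alpha * cu * perimeter * L
Qs = 0.39 * 95.4 * 3.7 * 8.9
Qs = 1225.19 kN


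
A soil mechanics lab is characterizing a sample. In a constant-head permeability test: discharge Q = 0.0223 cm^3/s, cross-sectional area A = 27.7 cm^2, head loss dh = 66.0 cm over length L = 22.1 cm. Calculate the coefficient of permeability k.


Result: 0.00027 cm/s

Derivation:
Compute hydraulic gradient:
i = dh / L = 66.0 / 22.1 = 2.98643
Then apply Darcy's law:
k = Q / (A * i)
k = 0.0223 / (27.7 * 2.98643)
k = 0.0223 / 82.724
k = 0.00027 cm/s


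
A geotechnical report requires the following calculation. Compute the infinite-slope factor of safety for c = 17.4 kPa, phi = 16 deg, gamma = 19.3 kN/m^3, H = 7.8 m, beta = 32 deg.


Using Fs = c / (gamma*H*sin(beta)*cos(beta)) + tan(phi)/tan(beta)
Cohesion contribution = 17.4 / (19.3*7.8*sin(32)*cos(32))
Cohesion contribution = 0.257198
Friction contribution = tan(16)/tan(32) = 0.458889
Fs = 0.257198 + 0.458889
Fs = 0.716


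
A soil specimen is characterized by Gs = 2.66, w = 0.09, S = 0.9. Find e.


Using the relation e = Gs * w / S
e = 2.66 * 0.09 / 0.9
e = 0.266


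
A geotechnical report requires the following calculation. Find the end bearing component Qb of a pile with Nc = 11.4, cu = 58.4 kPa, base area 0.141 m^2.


Result: 93.87 kN

Derivation:
Using Qb = Nc * cu * Ab
Qb = 11.4 * 58.4 * 0.141
Qb = 93.87 kN


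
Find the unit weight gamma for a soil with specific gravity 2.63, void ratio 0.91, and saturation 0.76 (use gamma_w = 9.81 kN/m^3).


Result: 17.06 kN/m^3

Derivation:
Using gamma = gamma_w * (Gs + S*e) / (1 + e)
Numerator: Gs + S*e = 2.63 + 0.76*0.91 = 3.3216
Denominator: 1 + e = 1 + 0.91 = 1.91
gamma = 9.81 * 3.3216 / 1.91
gamma = 17.06 kN/m^3


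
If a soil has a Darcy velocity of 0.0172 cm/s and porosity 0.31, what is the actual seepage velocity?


Using v_s = v_d / n
v_s = 0.0172 / 0.31
v_s = 0.05548 cm/s


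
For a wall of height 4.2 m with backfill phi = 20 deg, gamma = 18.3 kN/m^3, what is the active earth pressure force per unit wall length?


Result: 79.14 kN/m

Derivation:
Compute active earth pressure coefficient:
Ka = tan^2(45 - phi/2) = tan^2(35.0) = 0.490291
Compute active force:
Pa = 0.5 * Ka * gamma * H^2
Pa = 0.5 * 0.490291 * 18.3 * 4.2^2
Pa = 79.14 kN/m


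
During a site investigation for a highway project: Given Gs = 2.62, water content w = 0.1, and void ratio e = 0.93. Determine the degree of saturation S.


Result: 0.2817

Derivation:
Using S = Gs * w / e
S = 2.62 * 0.1 / 0.93
S = 0.2817


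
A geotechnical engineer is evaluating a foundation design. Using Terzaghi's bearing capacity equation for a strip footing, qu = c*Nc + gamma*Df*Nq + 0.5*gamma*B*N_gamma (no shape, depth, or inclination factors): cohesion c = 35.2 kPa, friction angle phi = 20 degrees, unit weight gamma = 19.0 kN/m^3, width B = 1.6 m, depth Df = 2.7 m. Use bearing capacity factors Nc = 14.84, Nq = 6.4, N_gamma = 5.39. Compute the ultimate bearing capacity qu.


Result: 932.62 kPa

Derivation:
Compute qu = c*Nc + gamma*Df*Nq + 0.5*gamma*B*N_gamma
Term 1: 35.2 * 14.84 = 522.368
Term 2: 19.0 * 2.7 * 6.4 = 328.32
Term 3: 0.5 * 19.0 * 1.6 * 5.39 = 81.928
qu = 522.368 + 328.32 + 81.928
qu = 932.62 kPa


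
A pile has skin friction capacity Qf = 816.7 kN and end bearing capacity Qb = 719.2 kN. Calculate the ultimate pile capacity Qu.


Result: 1535.9 kN

Derivation:
Using Qu = Qf + Qb
Qu = 816.7 + 719.2
Qu = 1535.9 kN


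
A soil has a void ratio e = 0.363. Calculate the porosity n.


Using the relation n = e / (1 + e)
n = 0.363 / (1 + 0.363)
n = 0.363 / 1.363
n = 0.2663


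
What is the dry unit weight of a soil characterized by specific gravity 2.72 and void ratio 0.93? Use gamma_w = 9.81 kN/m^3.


Using gamma_d = Gs * gamma_w / (1 + e)
gamma_d = 2.72 * 9.81 / (1 + 0.93)
gamma_d = 2.72 * 9.81 / 1.93
gamma_d = 13.825 kN/m^3


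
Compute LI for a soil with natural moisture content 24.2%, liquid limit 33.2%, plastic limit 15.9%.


First compute the plasticity index:
PI = LL - PL = 33.2 - 15.9 = 17.3
Then compute the liquidity index:
LI = (w - PL) / PI
LI = (24.2 - 15.9) / 17.3
LI = 0.48


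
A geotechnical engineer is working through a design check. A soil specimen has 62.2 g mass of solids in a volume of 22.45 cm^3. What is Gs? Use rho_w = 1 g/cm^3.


Result: 2.771

Derivation:
Using Gs = m_s / (V_s * rho_w)
Since rho_w = 1 g/cm^3:
Gs = 62.2 / 22.45
Gs = 2.771


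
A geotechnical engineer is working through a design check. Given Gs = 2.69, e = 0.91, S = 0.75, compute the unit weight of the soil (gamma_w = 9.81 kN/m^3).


Using gamma = gamma_w * (Gs + S*e) / (1 + e)
Numerator: Gs + S*e = 2.69 + 0.75*0.91 = 3.3725
Denominator: 1 + e = 1 + 0.91 = 1.91
gamma = 9.81 * 3.3725 / 1.91
gamma = 17.322 kN/m^3


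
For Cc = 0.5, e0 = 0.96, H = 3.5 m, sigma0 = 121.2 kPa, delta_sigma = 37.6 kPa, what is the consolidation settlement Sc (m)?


Using Sc = Cc * H / (1 + e0) * log10((sigma0 + delta_sigma) / sigma0)
Stress ratio = (121.2 + 37.6) / 121.2 = 1.31023
log10(1.31023) = 0.117348
Cc * H / (1 + e0) = 0.5 * 3.5 / (1 + 0.96) = 0.892857
Sc = 0.892857 * 0.117348
Sc = 0.1048 m


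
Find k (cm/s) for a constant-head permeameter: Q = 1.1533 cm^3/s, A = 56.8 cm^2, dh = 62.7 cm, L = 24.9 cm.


Result: 0.008064 cm/s

Derivation:
Compute hydraulic gradient:
i = dh / L = 62.7 / 24.9 = 2.51807
Then apply Darcy's law:
k = Q / (A * i)
k = 1.1533 / (56.8 * 2.51807)
k = 1.1533 / 143.027
k = 0.008064 cm/s


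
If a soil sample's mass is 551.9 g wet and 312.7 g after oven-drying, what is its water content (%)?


Result: 76.5 %

Derivation:
Using w = (m_wet - m_dry) / m_dry * 100
m_wet - m_dry = 551.9 - 312.7 = 239.2 g
w = 239.2 / 312.7 * 100
w = 76.5 %


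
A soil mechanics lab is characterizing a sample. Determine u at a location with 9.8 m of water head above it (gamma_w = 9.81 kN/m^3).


Using u = gamma_w * h_w
u = 9.81 * 9.8
u = 96.14 kPa


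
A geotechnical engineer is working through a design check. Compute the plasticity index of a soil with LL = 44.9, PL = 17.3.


Result: 27.6

Derivation:
Using PI = LL - PL
PI = 44.9 - 17.3
PI = 27.6


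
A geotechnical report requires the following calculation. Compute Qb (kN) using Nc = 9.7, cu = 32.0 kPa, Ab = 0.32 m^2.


Using Qb = Nc * cu * Ab
Qb = 9.7 * 32.0 * 0.32
Qb = 99.33 kN


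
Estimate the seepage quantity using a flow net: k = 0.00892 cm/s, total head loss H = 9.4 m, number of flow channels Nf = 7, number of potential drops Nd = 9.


Result: 0.0006522 m^3/s per m

Derivation:
Convert k to m/s for unit consistency with H:
k = 0.00892 cm/s = 0.00892 / 100 m/s = 8.92e-05 m/s
Using q = k * H * Nf / Nd
Nf / Nd = 7 / 9 = 0.7778
q = 8.92e-05 * 9.4 * 0.7778
q = 0.0006522 m^3/s per m


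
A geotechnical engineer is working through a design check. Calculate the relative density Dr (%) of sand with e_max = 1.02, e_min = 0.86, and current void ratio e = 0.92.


Using Dr = (e_max - e) / (e_max - e_min) * 100
e_max - e = 1.02 - 0.92 = 0.1
e_max - e_min = 1.02 - 0.86 = 0.16
Dr = 0.1 / 0.16 * 100
Dr = 62.5 %


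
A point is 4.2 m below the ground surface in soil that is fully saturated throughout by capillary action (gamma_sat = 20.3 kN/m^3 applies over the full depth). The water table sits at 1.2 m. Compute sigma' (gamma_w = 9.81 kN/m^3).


Total stress = gamma_sat * depth
sigma = 20.3 * 4.2 = 85.26 kPa
Pore water pressure u = gamma_w * (depth - d_wt)
u = 9.81 * (4.2 - 1.2) = 29.43 kPa
Effective stress = sigma - u
sigma' = 85.26 - 29.43 = 55.83 kPa


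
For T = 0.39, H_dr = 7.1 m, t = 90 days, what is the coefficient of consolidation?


Using cv = T * H_dr^2 / t
H_dr^2 = 7.1^2 = 50.41
cv = 0.39 * 50.41 / 90
cv = 0.21844 m^2/day


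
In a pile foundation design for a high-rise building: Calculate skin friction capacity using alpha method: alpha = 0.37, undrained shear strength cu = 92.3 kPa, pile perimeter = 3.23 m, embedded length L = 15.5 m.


Using Qs = alpha * cu * perimeter * L
Qs = 0.37 * 92.3 * 3.23 * 15.5
Qs = 1709.77 kN


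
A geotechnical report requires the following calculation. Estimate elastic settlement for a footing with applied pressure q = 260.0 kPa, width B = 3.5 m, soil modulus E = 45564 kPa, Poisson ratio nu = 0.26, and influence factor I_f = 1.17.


Using Se = q * B * (1 - nu^2) * I_f / E
1 - nu^2 = 1 - 0.26^2 = 0.9324
Se = 260.0 * 3.5 * 0.9324 * 1.17 / 45564
Se = 0.021788 m
Convert to mm: Se = 0.021788 * 1000 = 21.788 mm


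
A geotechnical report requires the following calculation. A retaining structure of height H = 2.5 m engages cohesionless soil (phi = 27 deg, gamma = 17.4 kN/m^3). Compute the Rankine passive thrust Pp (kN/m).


Result: 144.8 kN/m

Derivation:
Compute passive earth pressure coefficient:
Kp = tan^2(45 + phi/2) = tan^2(58.5) = 2.66294
Compute passive force:
Pp = 0.5 * Kp * gamma * H^2
Pp = 0.5 * 2.66294 * 17.4 * 2.5^2
Pp = 144.8 kN/m


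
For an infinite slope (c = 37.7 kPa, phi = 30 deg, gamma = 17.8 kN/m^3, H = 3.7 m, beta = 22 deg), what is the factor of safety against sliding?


Using Fs = c / (gamma*H*sin(beta)*cos(beta)) + tan(phi)/tan(beta)
Cohesion contribution = 37.7 / (17.8*3.7*sin(22)*cos(22))
Cohesion contribution = 1.64808
Friction contribution = tan(30)/tan(22) = 1.42899
Fs = 1.64808 + 1.42899
Fs = 3.077


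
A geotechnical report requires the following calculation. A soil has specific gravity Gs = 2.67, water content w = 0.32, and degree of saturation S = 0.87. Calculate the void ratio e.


Result: 0.9821

Derivation:
Using the relation e = Gs * w / S
e = 2.67 * 0.32 / 0.87
e = 0.9821


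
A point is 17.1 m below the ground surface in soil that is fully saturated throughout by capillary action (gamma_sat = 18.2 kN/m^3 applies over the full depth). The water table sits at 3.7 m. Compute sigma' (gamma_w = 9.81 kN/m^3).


Total stress = gamma_sat * depth
sigma = 18.2 * 17.1 = 311.22 kPa
Pore water pressure u = gamma_w * (depth - d_wt)
u = 9.81 * (17.1 - 3.7) = 131.454 kPa
Effective stress = sigma - u
sigma' = 311.22 - 131.454 = 179.77 kPa


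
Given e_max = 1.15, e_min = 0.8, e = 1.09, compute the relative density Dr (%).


Result: 17.14 %

Derivation:
Using Dr = (e_max - e) / (e_max - e_min) * 100
e_max - e = 1.15 - 1.09 = 0.06
e_max - e_min = 1.15 - 0.8 = 0.35
Dr = 0.06 / 0.35 * 100
Dr = 17.14 %


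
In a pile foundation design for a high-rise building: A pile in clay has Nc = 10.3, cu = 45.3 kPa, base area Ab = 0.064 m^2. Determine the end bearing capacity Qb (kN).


Using Qb = Nc * cu * Ab
Qb = 10.3 * 45.3 * 0.064
Qb = 29.86 kN


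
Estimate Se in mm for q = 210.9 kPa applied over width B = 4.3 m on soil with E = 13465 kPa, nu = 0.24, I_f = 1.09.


Using Se = q * B * (1 - nu^2) * I_f / E
1 - nu^2 = 1 - 0.24^2 = 0.9424
Se = 210.9 * 4.3 * 0.9424 * 1.09 / 13465
Se = 0.069183 m
Convert to mm: Se = 0.069183 * 1000 = 69.183 mm


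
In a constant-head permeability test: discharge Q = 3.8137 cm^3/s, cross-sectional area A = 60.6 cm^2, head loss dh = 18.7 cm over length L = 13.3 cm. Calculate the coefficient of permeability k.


Result: 0.044759 cm/s

Derivation:
Compute hydraulic gradient:
i = dh / L = 18.7 / 13.3 = 1.40602
Then apply Darcy's law:
k = Q / (A * i)
k = 3.8137 / (60.6 * 1.40602)
k = 3.8137 / 85.2045
k = 0.044759 cm/s


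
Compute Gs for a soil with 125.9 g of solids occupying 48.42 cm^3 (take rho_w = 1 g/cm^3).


Result: 2.6

Derivation:
Using Gs = m_s / (V_s * rho_w)
Since rho_w = 1 g/cm^3:
Gs = 125.9 / 48.42
Gs = 2.6


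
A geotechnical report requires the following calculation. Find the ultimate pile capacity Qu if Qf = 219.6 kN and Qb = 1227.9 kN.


Result: 1447.5 kN

Derivation:
Using Qu = Qf + Qb
Qu = 219.6 + 1227.9
Qu = 1447.5 kN


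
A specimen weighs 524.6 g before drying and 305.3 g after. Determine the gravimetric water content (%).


Result: 71.83 %

Derivation:
Using w = (m_wet - m_dry) / m_dry * 100
m_wet - m_dry = 524.6 - 305.3 = 219.3 g
w = 219.3 / 305.3 * 100
w = 71.83 %


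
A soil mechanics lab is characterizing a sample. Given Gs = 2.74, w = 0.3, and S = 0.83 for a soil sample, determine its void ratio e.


Using the relation e = Gs * w / S
e = 2.74 * 0.3 / 0.83
e = 0.9904


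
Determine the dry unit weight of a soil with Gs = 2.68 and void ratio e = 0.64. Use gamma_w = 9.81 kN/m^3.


Result: 16.031 kN/m^3

Derivation:
Using gamma_d = Gs * gamma_w / (1 + e)
gamma_d = 2.68 * 9.81 / (1 + 0.64)
gamma_d = 2.68 * 9.81 / 1.64
gamma_d = 16.031 kN/m^3


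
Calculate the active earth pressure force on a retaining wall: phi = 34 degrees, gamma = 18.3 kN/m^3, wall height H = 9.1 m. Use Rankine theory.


Compute active earth pressure coefficient:
Ka = tan^2(45 - phi/2) = tan^2(28.0) = 0.282715
Compute active force:
Pa = 0.5 * Ka * gamma * H^2
Pa = 0.5 * 0.282715 * 18.3 * 9.1^2
Pa = 214.22 kN/m


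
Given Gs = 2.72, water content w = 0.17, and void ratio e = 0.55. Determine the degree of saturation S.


Using S = Gs * w / e
S = 2.72 * 0.17 / 0.55
S = 0.8407


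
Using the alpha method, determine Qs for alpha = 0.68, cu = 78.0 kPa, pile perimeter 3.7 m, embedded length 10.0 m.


Using Qs = alpha * cu * perimeter * L
Qs = 0.68 * 78.0 * 3.7 * 10.0
Qs = 1962.48 kN


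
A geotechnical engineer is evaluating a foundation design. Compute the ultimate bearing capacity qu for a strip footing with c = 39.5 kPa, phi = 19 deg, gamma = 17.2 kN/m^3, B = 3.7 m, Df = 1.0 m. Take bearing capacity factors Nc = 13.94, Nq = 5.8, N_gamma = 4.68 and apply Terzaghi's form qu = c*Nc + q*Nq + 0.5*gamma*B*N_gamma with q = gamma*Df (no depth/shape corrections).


Compute qu = c*Nc + gamma*Df*Nq + 0.5*gamma*B*N_gamma
Term 1: 39.5 * 13.94 = 550.63
Term 2: 17.2 * 1.0 * 5.8 = 99.76
Term 3: 0.5 * 17.2 * 3.7 * 4.68 = 148.9176
qu = 550.63 + 99.76 + 148.9176
qu = 799.31 kPa


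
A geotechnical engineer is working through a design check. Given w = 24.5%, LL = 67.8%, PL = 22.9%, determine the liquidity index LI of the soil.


First compute the plasticity index:
PI = LL - PL = 67.8 - 22.9 = 44.9
Then compute the liquidity index:
LI = (w - PL) / PI
LI = (24.5 - 22.9) / 44.9
LI = 0.036


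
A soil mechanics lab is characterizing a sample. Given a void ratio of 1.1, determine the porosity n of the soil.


Result: 0.5238

Derivation:
Using the relation n = e / (1 + e)
n = 1.1 / (1 + 1.1)
n = 1.1 / 2.1
n = 0.5238


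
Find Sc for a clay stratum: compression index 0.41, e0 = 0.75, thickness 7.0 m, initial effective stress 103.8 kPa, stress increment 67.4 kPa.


Using Sc = Cc * H / (1 + e0) * log10((sigma0 + delta_sigma) / sigma0)
Stress ratio = (103.8 + 67.4) / 103.8 = 1.64933
log10(1.64933) = 0.217306
Cc * H / (1 + e0) = 0.41 * 7.0 / (1 + 0.75) = 1.64
Sc = 1.64 * 0.217306
Sc = 0.3564 m


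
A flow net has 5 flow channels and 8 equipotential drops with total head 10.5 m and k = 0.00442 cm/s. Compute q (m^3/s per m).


Result: 0.0002901 m^3/s per m

Derivation:
Convert k to m/s for unit consistency with H:
k = 0.00442 cm/s = 0.00442 / 100 m/s = 4.42e-05 m/s
Using q = k * H * Nf / Nd
Nf / Nd = 5 / 8 = 0.625
q = 4.42e-05 * 10.5 * 0.625
q = 0.0002901 m^3/s per m


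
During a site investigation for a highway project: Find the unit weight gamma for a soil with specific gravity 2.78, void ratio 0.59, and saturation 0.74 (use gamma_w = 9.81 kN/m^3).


Using gamma = gamma_w * (Gs + S*e) / (1 + e)
Numerator: Gs + S*e = 2.78 + 0.74*0.59 = 3.2166
Denominator: 1 + e = 1 + 0.59 = 1.59
gamma = 9.81 * 3.2166 / 1.59
gamma = 19.846 kN/m^3


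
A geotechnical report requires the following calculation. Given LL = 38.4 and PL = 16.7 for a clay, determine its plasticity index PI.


Using PI = LL - PL
PI = 38.4 - 16.7
PI = 21.7


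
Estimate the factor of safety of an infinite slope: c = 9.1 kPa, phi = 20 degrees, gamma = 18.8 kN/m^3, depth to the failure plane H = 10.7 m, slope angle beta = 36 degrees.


Using Fs = c / (gamma*H*sin(beta)*cos(beta)) + tan(phi)/tan(beta)
Cohesion contribution = 9.1 / (18.8*10.7*sin(36)*cos(36))
Cohesion contribution = 0.0951313
Friction contribution = tan(20)/tan(36) = 0.500962
Fs = 0.0951313 + 0.500962
Fs = 0.596


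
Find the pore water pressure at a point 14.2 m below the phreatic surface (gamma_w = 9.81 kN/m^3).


Using u = gamma_w * h_w
u = 9.81 * 14.2
u = 139.3 kPa


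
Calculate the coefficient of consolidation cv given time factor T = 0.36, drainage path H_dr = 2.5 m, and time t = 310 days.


Using cv = T * H_dr^2 / t
H_dr^2 = 2.5^2 = 6.25
cv = 0.36 * 6.25 / 310
cv = 0.00726 m^2/day


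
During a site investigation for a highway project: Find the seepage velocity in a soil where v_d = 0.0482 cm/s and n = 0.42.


Using v_s = v_d / n
v_s = 0.0482 / 0.42
v_s = 0.11476 cm/s


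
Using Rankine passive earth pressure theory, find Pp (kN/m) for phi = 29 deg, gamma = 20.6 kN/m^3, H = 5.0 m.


Compute passive earth pressure coefficient:
Kp = tan^2(45 + phi/2) = tan^2(59.5) = 2.88206
Compute passive force:
Pp = 0.5 * Kp * gamma * H^2
Pp = 0.5 * 2.88206 * 20.6 * 5.0^2
Pp = 742.13 kN/m


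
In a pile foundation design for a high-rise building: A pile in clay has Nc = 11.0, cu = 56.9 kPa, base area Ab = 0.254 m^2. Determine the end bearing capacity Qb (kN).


Using Qb = Nc * cu * Ab
Qb = 11.0 * 56.9 * 0.254
Qb = 158.98 kN


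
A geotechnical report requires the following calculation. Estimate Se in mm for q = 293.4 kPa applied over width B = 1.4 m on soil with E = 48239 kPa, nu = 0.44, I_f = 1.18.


Using Se = q * B * (1 - nu^2) * I_f / E
1 - nu^2 = 1 - 0.44^2 = 0.8064
Se = 293.4 * 1.4 * 0.8064 * 1.18 / 48239
Se = 0.008103 m
Convert to mm: Se = 0.008103 * 1000 = 8.103 mm


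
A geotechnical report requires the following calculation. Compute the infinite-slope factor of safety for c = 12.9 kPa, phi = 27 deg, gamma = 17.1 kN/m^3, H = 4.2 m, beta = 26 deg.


Using Fs = c / (gamma*H*sin(beta)*cos(beta)) + tan(phi)/tan(beta)
Cohesion contribution = 12.9 / (17.1*4.2*sin(26)*cos(26))
Cohesion contribution = 0.455871
Friction contribution = tan(27)/tan(26) = 1.04468
Fs = 0.455871 + 1.04468
Fs = 1.501


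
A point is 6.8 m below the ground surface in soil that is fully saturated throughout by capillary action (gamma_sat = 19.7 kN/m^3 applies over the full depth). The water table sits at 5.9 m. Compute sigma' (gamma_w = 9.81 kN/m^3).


Total stress = gamma_sat * depth
sigma = 19.7 * 6.8 = 133.96 kPa
Pore water pressure u = gamma_w * (depth - d_wt)
u = 9.81 * (6.8 - 5.9) = 8.829 kPa
Effective stress = sigma - u
sigma' = 133.96 - 8.829 = 125.13 kPa


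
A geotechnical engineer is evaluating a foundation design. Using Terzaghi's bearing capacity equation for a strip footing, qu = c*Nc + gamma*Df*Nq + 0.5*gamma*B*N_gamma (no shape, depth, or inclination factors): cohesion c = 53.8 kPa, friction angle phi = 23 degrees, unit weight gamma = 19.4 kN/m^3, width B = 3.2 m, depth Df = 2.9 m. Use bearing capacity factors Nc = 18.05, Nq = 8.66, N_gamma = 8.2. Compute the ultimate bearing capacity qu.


Compute qu = c*Nc + gamma*Df*Nq + 0.5*gamma*B*N_gamma
Term 1: 53.8 * 18.05 = 971.09
Term 2: 19.4 * 2.9 * 8.66 = 487.2116
Term 3: 0.5 * 19.4 * 3.2 * 8.2 = 254.528
qu = 971.09 + 487.2116 + 254.528
qu = 1712.83 kPa


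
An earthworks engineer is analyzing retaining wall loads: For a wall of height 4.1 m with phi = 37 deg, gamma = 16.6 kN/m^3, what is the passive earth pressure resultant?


Result: 561.27 kN/m

Derivation:
Compute passive earth pressure coefficient:
Kp = tan^2(45 + phi/2) = tan^2(63.5) = 4.022791
Compute passive force:
Pp = 0.5 * Kp * gamma * H^2
Pp = 0.5 * 4.022791 * 16.6 * 4.1^2
Pp = 561.27 kN/m


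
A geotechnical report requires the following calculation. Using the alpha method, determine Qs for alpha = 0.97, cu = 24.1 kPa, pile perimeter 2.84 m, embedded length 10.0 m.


Result: 663.91 kN

Derivation:
Using Qs = alpha * cu * perimeter * L
Qs = 0.97 * 24.1 * 2.84 * 10.0
Qs = 663.91 kN


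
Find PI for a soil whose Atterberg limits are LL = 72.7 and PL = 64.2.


Using PI = LL - PL
PI = 72.7 - 64.2
PI = 8.5


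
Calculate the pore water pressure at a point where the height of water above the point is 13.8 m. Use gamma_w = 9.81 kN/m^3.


Using u = gamma_w * h_w
u = 9.81 * 13.8
u = 135.38 kPa


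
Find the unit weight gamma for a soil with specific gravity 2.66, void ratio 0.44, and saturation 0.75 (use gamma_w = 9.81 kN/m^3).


Result: 20.369 kN/m^3

Derivation:
Using gamma = gamma_w * (Gs + S*e) / (1 + e)
Numerator: Gs + S*e = 2.66 + 0.75*0.44 = 2.99
Denominator: 1 + e = 1 + 0.44 = 1.44
gamma = 9.81 * 2.99 / 1.44
gamma = 20.369 kN/m^3


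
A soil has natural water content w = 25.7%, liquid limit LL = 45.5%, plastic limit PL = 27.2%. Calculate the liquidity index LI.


First compute the plasticity index:
PI = LL - PL = 45.5 - 27.2 = 18.3
Then compute the liquidity index:
LI = (w - PL) / PI
LI = (25.7 - 27.2) / 18.3
LI = -0.082


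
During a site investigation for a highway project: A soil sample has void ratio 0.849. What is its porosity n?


Using the relation n = e / (1 + e)
n = 0.849 / (1 + 0.849)
n = 0.849 / 1.849
n = 0.4592


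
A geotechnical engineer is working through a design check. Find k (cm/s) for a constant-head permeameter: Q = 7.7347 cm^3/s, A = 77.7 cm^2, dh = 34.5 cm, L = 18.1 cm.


Result: 0.052225 cm/s

Derivation:
Compute hydraulic gradient:
i = dh / L = 34.5 / 18.1 = 1.90608
Then apply Darcy's law:
k = Q / (A * i)
k = 7.7347 / (77.7 * 1.90608)
k = 7.7347 / 148.102
k = 0.052225 cm/s


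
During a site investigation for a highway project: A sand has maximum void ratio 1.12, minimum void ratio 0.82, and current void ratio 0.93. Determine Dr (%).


Using Dr = (e_max - e) / (e_max - e_min) * 100
e_max - e = 1.12 - 0.93 = 0.19
e_max - e_min = 1.12 - 0.82 = 0.3
Dr = 0.19 / 0.3 * 100
Dr = 63.33 %


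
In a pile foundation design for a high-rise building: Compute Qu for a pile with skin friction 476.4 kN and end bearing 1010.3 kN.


Using Qu = Qf + Qb
Qu = 476.4 + 1010.3
Qu = 1486.7 kN


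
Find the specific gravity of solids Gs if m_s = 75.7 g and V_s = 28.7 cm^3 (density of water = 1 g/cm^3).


Using Gs = m_s / (V_s * rho_w)
Since rho_w = 1 g/cm^3:
Gs = 75.7 / 28.7
Gs = 2.638


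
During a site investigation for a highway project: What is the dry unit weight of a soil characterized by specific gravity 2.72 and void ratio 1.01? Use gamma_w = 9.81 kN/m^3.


Using gamma_d = Gs * gamma_w / (1 + e)
gamma_d = 2.72 * 9.81 / (1 + 1.01)
gamma_d = 2.72 * 9.81 / 2.01
gamma_d = 13.275 kN/m^3


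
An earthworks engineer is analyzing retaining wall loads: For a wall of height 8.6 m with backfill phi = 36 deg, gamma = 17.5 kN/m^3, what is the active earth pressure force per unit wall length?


Result: 168.01 kN/m

Derivation:
Compute active earth pressure coefficient:
Ka = tan^2(45 - phi/2) = tan^2(27.0) = 0.259616
Compute active force:
Pa = 0.5 * Ka * gamma * H^2
Pa = 0.5 * 0.259616 * 17.5 * 8.6^2
Pa = 168.01 kN/m


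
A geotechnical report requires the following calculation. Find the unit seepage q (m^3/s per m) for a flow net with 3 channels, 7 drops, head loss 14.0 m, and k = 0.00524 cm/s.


Convert k to m/s for unit consistency with H:
k = 0.00524 cm/s = 0.00524 / 100 m/s = 5.24e-05 m/s
Using q = k * H * Nf / Nd
Nf / Nd = 3 / 7 = 0.4286
q = 5.24e-05 * 14.0 * 0.4286
q = 0.0003144 m^3/s per m


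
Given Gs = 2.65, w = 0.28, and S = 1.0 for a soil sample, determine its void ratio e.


Result: 0.742

Derivation:
Using the relation e = Gs * w / S
e = 2.65 * 0.28 / 1.0
e = 0.742


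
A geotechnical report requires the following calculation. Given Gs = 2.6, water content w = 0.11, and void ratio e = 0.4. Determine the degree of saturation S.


Result: 0.715

Derivation:
Using S = Gs * w / e
S = 2.6 * 0.11 / 0.4
S = 0.715


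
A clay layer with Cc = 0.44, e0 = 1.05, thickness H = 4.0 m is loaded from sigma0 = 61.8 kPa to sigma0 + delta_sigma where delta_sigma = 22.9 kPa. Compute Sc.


Using Sc = Cc * H / (1 + e0) * log10((sigma0 + delta_sigma) / sigma0)
Stress ratio = (61.8 + 22.9) / 61.8 = 1.37055
log10(1.37055) = 0.136895
Cc * H / (1 + e0) = 0.44 * 4.0 / (1 + 1.05) = 0.858537
Sc = 0.858537 * 0.136895
Sc = 0.1175 m


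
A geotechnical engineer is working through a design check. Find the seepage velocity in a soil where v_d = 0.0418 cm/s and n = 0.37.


Using v_s = v_d / n
v_s = 0.0418 / 0.37
v_s = 0.11297 cm/s


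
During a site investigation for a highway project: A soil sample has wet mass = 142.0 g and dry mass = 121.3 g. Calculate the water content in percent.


Using w = (m_wet - m_dry) / m_dry * 100
m_wet - m_dry = 142.0 - 121.3 = 20.7 g
w = 20.7 / 121.3 * 100
w = 17.07 %


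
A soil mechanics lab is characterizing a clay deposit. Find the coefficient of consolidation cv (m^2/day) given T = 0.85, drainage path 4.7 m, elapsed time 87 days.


Result: 0.21582 m^2/day

Derivation:
Using cv = T * H_dr^2 / t
H_dr^2 = 4.7^2 = 22.09
cv = 0.85 * 22.09 / 87
cv = 0.21582 m^2/day


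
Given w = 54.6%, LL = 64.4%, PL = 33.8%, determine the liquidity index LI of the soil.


Result: 0.68

Derivation:
First compute the plasticity index:
PI = LL - PL = 64.4 - 33.8 = 30.6
Then compute the liquidity index:
LI = (w - PL) / PI
LI = (54.6 - 33.8) / 30.6
LI = 0.68


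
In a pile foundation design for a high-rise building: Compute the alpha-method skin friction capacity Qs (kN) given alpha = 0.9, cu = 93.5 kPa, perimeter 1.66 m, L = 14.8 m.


Using Qs = alpha * cu * perimeter * L
Qs = 0.9 * 93.5 * 1.66 * 14.8
Qs = 2067.4 kN


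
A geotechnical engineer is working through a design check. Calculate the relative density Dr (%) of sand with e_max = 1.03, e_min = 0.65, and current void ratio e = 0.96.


Result: 18.42 %

Derivation:
Using Dr = (e_max - e) / (e_max - e_min) * 100
e_max - e = 1.03 - 0.96 = 0.07
e_max - e_min = 1.03 - 0.65 = 0.38
Dr = 0.07 / 0.38 * 100
Dr = 18.42 %


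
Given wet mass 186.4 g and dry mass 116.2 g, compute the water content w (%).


Using w = (m_wet - m_dry) / m_dry * 100
m_wet - m_dry = 186.4 - 116.2 = 70.2 g
w = 70.2 / 116.2 * 100
w = 60.41 %


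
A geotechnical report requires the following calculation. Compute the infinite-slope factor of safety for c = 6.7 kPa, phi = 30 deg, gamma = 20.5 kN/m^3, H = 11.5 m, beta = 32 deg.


Using Fs = c / (gamma*H*sin(beta)*cos(beta)) + tan(phi)/tan(beta)
Cohesion contribution = 6.7 / (20.5*11.5*sin(32)*cos(32))
Cohesion contribution = 0.0632402
Friction contribution = tan(30)/tan(32) = 0.923954
Fs = 0.0632402 + 0.923954
Fs = 0.987


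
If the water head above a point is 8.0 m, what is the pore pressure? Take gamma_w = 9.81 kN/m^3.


Result: 78.48 kPa

Derivation:
Using u = gamma_w * h_w
u = 9.81 * 8.0
u = 78.48 kPa


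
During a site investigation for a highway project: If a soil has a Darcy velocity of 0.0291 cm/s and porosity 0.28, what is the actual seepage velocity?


Result: 0.10393 cm/s

Derivation:
Using v_s = v_d / n
v_s = 0.0291 / 0.28
v_s = 0.10393 cm/s


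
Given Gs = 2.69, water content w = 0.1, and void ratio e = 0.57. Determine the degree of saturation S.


Using S = Gs * w / e
S = 2.69 * 0.1 / 0.57
S = 0.4719


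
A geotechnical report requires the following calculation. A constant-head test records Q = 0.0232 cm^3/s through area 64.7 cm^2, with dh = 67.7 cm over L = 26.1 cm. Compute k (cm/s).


Compute hydraulic gradient:
i = dh / L = 67.7 / 26.1 = 2.59387
Then apply Darcy's law:
k = Q / (A * i)
k = 0.0232 / (64.7 * 2.59387)
k = 0.0232 / 167.823
k = 0.000138 cm/s


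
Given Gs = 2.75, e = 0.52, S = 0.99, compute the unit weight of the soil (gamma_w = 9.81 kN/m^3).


Result: 21.071 kN/m^3

Derivation:
Using gamma = gamma_w * (Gs + S*e) / (1 + e)
Numerator: Gs + S*e = 2.75 + 0.99*0.52 = 3.2648
Denominator: 1 + e = 1 + 0.52 = 1.52
gamma = 9.81 * 3.2648 / 1.52
gamma = 21.071 kN/m^3


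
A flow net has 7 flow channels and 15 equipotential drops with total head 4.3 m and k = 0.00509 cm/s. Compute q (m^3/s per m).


Result: 0.0001021 m^3/s per m

Derivation:
Convert k to m/s for unit consistency with H:
k = 0.00509 cm/s = 0.00509 / 100 m/s = 5.09e-05 m/s
Using q = k * H * Nf / Nd
Nf / Nd = 7 / 15 = 0.4667
q = 5.09e-05 * 4.3 * 0.4667
q = 0.0001021 m^3/s per m


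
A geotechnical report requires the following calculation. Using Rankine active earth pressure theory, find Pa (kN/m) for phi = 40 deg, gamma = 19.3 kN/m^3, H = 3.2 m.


Compute active earth pressure coefficient:
Ka = tan^2(45 - phi/2) = tan^2(25.0) = 0.217443
Compute active force:
Pa = 0.5 * Ka * gamma * H^2
Pa = 0.5 * 0.217443 * 19.3 * 3.2^2
Pa = 21.49 kN/m


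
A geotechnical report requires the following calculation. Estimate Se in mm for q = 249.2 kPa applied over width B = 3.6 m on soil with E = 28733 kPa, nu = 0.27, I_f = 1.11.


Using Se = q * B * (1 - nu^2) * I_f / E
1 - nu^2 = 1 - 0.27^2 = 0.9271
Se = 249.2 * 3.6 * 0.9271 * 1.11 / 28733
Se = 0.032131 m
Convert to mm: Se = 0.032131 * 1000 = 32.131 mm


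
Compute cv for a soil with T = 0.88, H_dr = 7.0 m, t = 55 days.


Result: 0.784 m^2/day

Derivation:
Using cv = T * H_dr^2 / t
H_dr^2 = 7.0^2 = 49.0
cv = 0.88 * 49.0 / 55
cv = 0.784 m^2/day


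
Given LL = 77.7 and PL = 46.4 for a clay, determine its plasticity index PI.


Using PI = LL - PL
PI = 77.7 - 46.4
PI = 31.3


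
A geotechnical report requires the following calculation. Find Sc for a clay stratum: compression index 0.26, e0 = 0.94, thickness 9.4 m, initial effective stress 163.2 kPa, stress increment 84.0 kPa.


Result: 0.2272 m

Derivation:
Using Sc = Cc * H / (1 + e0) * log10((sigma0 + delta_sigma) / sigma0)
Stress ratio = (163.2 + 84.0) / 163.2 = 1.51471
log10(1.51471) = 0.180328
Cc * H / (1 + e0) = 0.26 * 9.4 / (1 + 0.94) = 1.25979
Sc = 1.25979 * 0.180328
Sc = 0.2272 m


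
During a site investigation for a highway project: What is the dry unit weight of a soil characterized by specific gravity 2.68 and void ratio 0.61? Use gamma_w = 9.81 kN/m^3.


Using gamma_d = Gs * gamma_w / (1 + e)
gamma_d = 2.68 * 9.81 / (1 + 0.61)
gamma_d = 2.68 * 9.81 / 1.61
gamma_d = 16.33 kN/m^3


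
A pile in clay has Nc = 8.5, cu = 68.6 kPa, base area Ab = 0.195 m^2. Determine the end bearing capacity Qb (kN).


Result: 113.7 kN

Derivation:
Using Qb = Nc * cu * Ab
Qb = 8.5 * 68.6 * 0.195
Qb = 113.7 kN


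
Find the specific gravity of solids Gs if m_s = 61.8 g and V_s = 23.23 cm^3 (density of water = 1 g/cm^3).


Using Gs = m_s / (V_s * rho_w)
Since rho_w = 1 g/cm^3:
Gs = 61.8 / 23.23
Gs = 2.66


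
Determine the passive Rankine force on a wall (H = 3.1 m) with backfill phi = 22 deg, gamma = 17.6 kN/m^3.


Result: 185.88 kN/m

Derivation:
Compute passive earth pressure coefficient:
Kp = tan^2(45 + phi/2) = tan^2(56.0) = 2.197987
Compute passive force:
Pp = 0.5 * Kp * gamma * H^2
Pp = 0.5 * 2.197987 * 17.6 * 3.1^2
Pp = 185.88 kN/m


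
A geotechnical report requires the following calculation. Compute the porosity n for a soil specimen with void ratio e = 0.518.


Result: 0.3412

Derivation:
Using the relation n = e / (1 + e)
n = 0.518 / (1 + 0.518)
n = 0.518 / 1.518
n = 0.3412


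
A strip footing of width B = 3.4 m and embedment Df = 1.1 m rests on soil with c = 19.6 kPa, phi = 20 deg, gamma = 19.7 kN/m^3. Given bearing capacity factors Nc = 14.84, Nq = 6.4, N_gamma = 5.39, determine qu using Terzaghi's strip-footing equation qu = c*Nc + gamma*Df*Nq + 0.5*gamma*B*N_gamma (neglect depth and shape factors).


Compute qu = c*Nc + gamma*Df*Nq + 0.5*gamma*B*N_gamma
Term 1: 19.6 * 14.84 = 290.864
Term 2: 19.7 * 1.1 * 6.4 = 138.688
Term 3: 0.5 * 19.7 * 3.4 * 5.39 = 180.5111
qu = 290.864 + 138.688 + 180.5111
qu = 610.06 kPa


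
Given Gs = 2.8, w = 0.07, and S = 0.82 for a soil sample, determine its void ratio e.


Using the relation e = Gs * w / S
e = 2.8 * 0.07 / 0.82
e = 0.239


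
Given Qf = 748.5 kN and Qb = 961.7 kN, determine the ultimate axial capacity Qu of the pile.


Using Qu = Qf + Qb
Qu = 748.5 + 961.7
Qu = 1710.2 kN


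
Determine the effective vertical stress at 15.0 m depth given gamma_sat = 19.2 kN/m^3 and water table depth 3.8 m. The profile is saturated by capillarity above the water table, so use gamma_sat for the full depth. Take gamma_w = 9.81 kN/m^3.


Total stress = gamma_sat * depth
sigma = 19.2 * 15.0 = 288.0 kPa
Pore water pressure u = gamma_w * (depth - d_wt)
u = 9.81 * (15.0 - 3.8) = 109.872 kPa
Effective stress = sigma - u
sigma' = 288.0 - 109.872 = 178.13 kPa


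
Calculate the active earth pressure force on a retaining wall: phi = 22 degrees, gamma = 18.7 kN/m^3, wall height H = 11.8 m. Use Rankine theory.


Compute active earth pressure coefficient:
Ka = tan^2(45 - phi/2) = tan^2(34.0) = 0.454962
Compute active force:
Pa = 0.5 * Ka * gamma * H^2
Pa = 0.5 * 0.454962 * 18.7 * 11.8^2
Pa = 592.31 kN/m


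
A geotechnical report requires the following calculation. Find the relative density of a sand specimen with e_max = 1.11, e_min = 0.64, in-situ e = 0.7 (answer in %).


Using Dr = (e_max - e) / (e_max - e_min) * 100
e_max - e = 1.11 - 0.7 = 0.41
e_max - e_min = 1.11 - 0.64 = 0.47
Dr = 0.41 / 0.47 * 100
Dr = 87.23 %


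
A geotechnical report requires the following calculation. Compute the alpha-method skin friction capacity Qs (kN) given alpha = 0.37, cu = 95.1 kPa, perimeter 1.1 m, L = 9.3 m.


Result: 359.96 kN

Derivation:
Using Qs = alpha * cu * perimeter * L
Qs = 0.37 * 95.1 * 1.1 * 9.3
Qs = 359.96 kN


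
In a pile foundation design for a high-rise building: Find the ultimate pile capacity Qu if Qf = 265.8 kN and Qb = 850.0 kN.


Result: 1115.8 kN

Derivation:
Using Qu = Qf + Qb
Qu = 265.8 + 850.0
Qu = 1115.8 kN


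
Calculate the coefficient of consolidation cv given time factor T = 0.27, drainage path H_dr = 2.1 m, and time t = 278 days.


Using cv = T * H_dr^2 / t
H_dr^2 = 2.1^2 = 4.41
cv = 0.27 * 4.41 / 278
cv = 0.00428 m^2/day


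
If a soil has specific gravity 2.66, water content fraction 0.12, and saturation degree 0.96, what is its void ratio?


Using the relation e = Gs * w / S
e = 2.66 * 0.12 / 0.96
e = 0.3325


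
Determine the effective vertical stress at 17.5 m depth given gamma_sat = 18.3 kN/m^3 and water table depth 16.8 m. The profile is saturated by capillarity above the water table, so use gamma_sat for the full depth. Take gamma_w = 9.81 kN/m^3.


Total stress = gamma_sat * depth
sigma = 18.3 * 17.5 = 320.25 kPa
Pore water pressure u = gamma_w * (depth - d_wt)
u = 9.81 * (17.5 - 16.8) = 6.867 kPa
Effective stress = sigma - u
sigma' = 320.25 - 6.867 = 313.38 kPa


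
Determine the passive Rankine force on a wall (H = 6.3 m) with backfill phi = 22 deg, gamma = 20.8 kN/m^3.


Compute passive earth pressure coefficient:
Kp = tan^2(45 + phi/2) = tan^2(56.0) = 2.197987
Compute passive force:
Pp = 0.5 * Kp * gamma * H^2
Pp = 0.5 * 2.197987 * 20.8 * 6.3^2
Pp = 907.28 kN/m


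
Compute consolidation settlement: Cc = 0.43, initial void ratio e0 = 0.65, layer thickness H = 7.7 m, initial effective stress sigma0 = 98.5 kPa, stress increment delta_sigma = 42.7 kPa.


Using Sc = Cc * H / (1 + e0) * log10((sigma0 + delta_sigma) / sigma0)
Stress ratio = (98.5 + 42.7) / 98.5 = 1.4335
log10(1.4335) = 0.156398
Cc * H / (1 + e0) = 0.43 * 7.7 / (1 + 0.65) = 2.00667
Sc = 2.00667 * 0.156398
Sc = 0.3138 m


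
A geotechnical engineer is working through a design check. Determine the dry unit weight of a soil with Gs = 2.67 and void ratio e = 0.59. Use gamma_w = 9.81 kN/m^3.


Using gamma_d = Gs * gamma_w / (1 + e)
gamma_d = 2.67 * 9.81 / (1 + 0.59)
gamma_d = 2.67 * 9.81 / 1.59
gamma_d = 16.473 kN/m^3


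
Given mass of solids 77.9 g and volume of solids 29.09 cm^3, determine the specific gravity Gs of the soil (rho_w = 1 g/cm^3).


Result: 2.678

Derivation:
Using Gs = m_s / (V_s * rho_w)
Since rho_w = 1 g/cm^3:
Gs = 77.9 / 29.09
Gs = 2.678


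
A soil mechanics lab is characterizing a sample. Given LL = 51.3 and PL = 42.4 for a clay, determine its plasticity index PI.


Using PI = LL - PL
PI = 51.3 - 42.4
PI = 8.9


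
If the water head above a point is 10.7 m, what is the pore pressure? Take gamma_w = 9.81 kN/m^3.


Using u = gamma_w * h_w
u = 9.81 * 10.7
u = 104.97 kPa


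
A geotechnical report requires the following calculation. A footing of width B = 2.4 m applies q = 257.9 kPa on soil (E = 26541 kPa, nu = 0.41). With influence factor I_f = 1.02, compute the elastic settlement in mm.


Using Se = q * B * (1 - nu^2) * I_f / E
1 - nu^2 = 1 - 0.41^2 = 0.8319
Se = 257.9 * 2.4 * 0.8319 * 1.02 / 26541
Se = 0.019789 m
Convert to mm: Se = 0.019789 * 1000 = 19.789 mm
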